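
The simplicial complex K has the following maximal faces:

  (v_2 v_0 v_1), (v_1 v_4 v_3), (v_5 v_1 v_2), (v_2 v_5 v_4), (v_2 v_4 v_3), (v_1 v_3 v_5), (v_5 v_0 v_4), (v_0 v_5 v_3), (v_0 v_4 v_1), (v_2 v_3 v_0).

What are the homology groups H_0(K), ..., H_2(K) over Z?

H_0 ≅ Z,  H_1 ≅ Z/2Z,  H_2 = 0.

K has 6 vertices, 15 edges, 10 triangles.
rank ∂_0 = 0, rank ∂_1 = 5 ⇒ b_0 = 6 − 0 − 5 = 1; all invariant factors of ∂_1 are 1 so no torsion. So H_0 ≅ Z.
rank ∂_1 = 5, rank ∂_2 = 10 ⇒ b_1 = 15 − 5 − 10 = 0; ∂_2 has invariant factor(s) [2] giving torsion. So H_1 ≅ Z/2Z.
rank ∂_2 = 10, rank ∂_3 = 0 ⇒ b_2 = 10 − 10 − 0 = 0. So H_2 ≅ 0.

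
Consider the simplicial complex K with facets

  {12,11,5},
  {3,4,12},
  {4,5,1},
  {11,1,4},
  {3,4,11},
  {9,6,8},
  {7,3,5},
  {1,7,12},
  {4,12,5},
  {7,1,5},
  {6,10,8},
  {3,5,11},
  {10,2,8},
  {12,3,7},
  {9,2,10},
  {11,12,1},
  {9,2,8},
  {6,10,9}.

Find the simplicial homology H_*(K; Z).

We work with the vertex ordering 1 < 2 < 3 < 4 < 5 < 6 < 7 < 8 < 9 < 10 < 11 < 12. The simplices of K, each written with vertices in increasing order, are:

  0-simplices (12): [1], [2], [3], [4], [5], [6], [7], [8], [9], [10], [11], [12]
  1-simplices (27): (27 of them)
  2-simplices (18): (18 of them)

Hence C_0 ≅ Z^12, C_1 ≅ Z^27, C_2 ≅ Z^18.

∂_1: C_1 → C_0 maps an edge to its endpoints' difference, ∂[p,q] = q − p.
As a 12×27 matrix over Z this has rank 10, with invariant factors (1,1,1,1,1,1,1,1,1,1).

Boundary ∂_2: C_2 → C_1 maps a triangle to the signed sum of its edges. For instance
  ∂[2,8,9] = [8,9] − [2,9] + [2,8],
  ∂[5,11,12] = [11,12] − [5,12] + [5,11].
The 27×18 boundary matrix has rank 17 and Smith normal form diag(1,1,1,1,1,1,1,1,1,1,1,1,1,1,1,1,2).

Reading off H_k = ker ∂_k / im ∂_{k+1}:

  H_0: rank C_0 − rank ∂_1 = 12 − 10 = 2, and the invariant factors of ∂_1 are all 1, so H_0 = Z^2.
  H_1: rank ker ∂_1 − rank ∂_2 = (27 − 10) − 17 = 0, and ∂_2 has invariant factor 2 > 1, so H_1 = Z/2.
  H_2: rank ker ∂_2 − rank ∂_3 = (18 − 17) − 0 = 1, and there is no ∂_3, so H_2 = Z.

H_0 = Z^2,  H_1 = Z/2,  H_2 = Z.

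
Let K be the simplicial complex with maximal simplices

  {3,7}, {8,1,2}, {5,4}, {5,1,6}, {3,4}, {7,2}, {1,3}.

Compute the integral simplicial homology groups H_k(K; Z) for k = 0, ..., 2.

Order the vertices as 1 < 2 < 3 < 4 < 5 < 6 < 7 < 8. Listing each simplex with vertices in this order, K has dimension 2 with simplices:

  0-simplices (8): [1], [2], [3], [4], [5], [6], [7], [8]
  1-simplices (11): [1,2], [1,3], [1,5], [1,6], [1,8], [2,7], [2,8], [3,4], [3,7], [4,5], [5,6]
  2-simplices (2): [1,2,8], [1,5,6]

giving chain groups C_0 ≅ Z^8, C_1 ≅ Z^11, C_2 ≅ Z^2.

∂_1: C_1 → C_0 sends each edge [p,q] (with p < q) to q − p. For instance
  ∂[5,6] = [6] − [5].
The 8×11 boundary matrix has rank 7 and Smith normal form diag(1,1,1,1,1,1,1).

The boundary map ∂_2: C_2 → C_1 maps a triangle to the signed sum of its edges. For instance
  ∂[1,2,8] = [2,8] − [1,8] + [1,2],
  ∂[1,5,6] = [5,6] − [1,6] + [1,5].
The 11×2 boundary matrix has rank 2 and Smith normal form diag(1,1).

Reading off H_k = ker ∂_k / im ∂_{k+1}:

  H_0: rank C_0 − rank ∂_1 = 8 − 7 = 1, and the invariant factors of ∂_1 are all 1, so H_0 = Z.
  H_1: rank ker ∂_1 − rank ∂_2 = (11 − 7) − 2 = 2, and the invariant factors of ∂_2 are all 1, so H_1 = Z^2.
  H_2: rank ker ∂_2 − rank ∂_3 = (2 − 2) − 0 = 0, and there is no ∂_3, so H_2 = 0.

As a check, the Euler characteristic is 8 − 11 + 2 = -1, which agrees with 1 − 2 + 0 = -1.

H_0 ≅ Z,  H_1 ≅ Z^2,  H_2 = 0.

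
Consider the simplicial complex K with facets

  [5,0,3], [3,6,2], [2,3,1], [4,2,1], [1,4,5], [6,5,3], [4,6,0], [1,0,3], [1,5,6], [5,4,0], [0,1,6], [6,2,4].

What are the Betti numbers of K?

b_0 = 1, b_1 = 0, b_2 = 0.

K has 7 vertices, 18 edges, 12 triangles.
rank ∂_0 = 0, rank ∂_1 = 6 ⇒ b_0 = 7 − 0 − 6 = 1; all invariant factors of ∂_1 are 1 so no torsion. So H_0 = Z.
rank ∂_1 = 6, rank ∂_2 = 12 ⇒ b_1 = 18 − 6 − 12 = 0; ∂_2 has invariant factor(s) [2] giving torsion. So H_1 = Z/2.
rank ∂_2 = 12, rank ∂_3 = 0 ⇒ b_2 = 12 − 12 − 0 = 0. So H_2 = 0.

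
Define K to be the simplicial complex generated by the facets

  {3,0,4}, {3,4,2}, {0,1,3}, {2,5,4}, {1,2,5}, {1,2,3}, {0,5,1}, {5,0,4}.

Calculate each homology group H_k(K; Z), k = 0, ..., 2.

Fix the vertex order 0 < 1 < 2 < 3 < 4 < 5 and write every simplex with vertices in increasing order. Then dim K = 2 and the simplices of K are:

  0-simplices (6): [0], [1], [2], [3], [4], [5]
  1-simplices (12): [0,1], [0,3], [0,4], [0,5], [1,2], [1,3], [1,5], [2,3], [2,4], [2,5], [3,4], [4,5]
  2-simplices (8): [0,1,3], [0,1,5], [0,3,4], [0,4,5], [1,2,3], [1,2,5], [2,3,4], [2,4,5]

giving chain groups C_0 ≅ Z^6, C_1 ≅ Z^12, C_2 ≅ Z^8.

The boundary map ∂_1: C_1 → C_0 is given by ∂[p,q] = [q] − [p]. For instance
  ∂[1,3] = [3] − [1].
The resulting 6×12 matrix has rank 5, and its Smith normal form has invariant factors (1,1,1,1,1).

Boundary ∂_2: C_2 → C_1 sends each 2-simplex [p,q,r] to [q,r] − [p,r] + [p,q]. For instance
  ∂[2,3,4] = [3,4] − [2,4] + [2,3],
  ∂[0,4,5] = [4,5] − [0,5] + [0,4].
This gives a 12×8 integer matrix of rank 7; reducing to Smith normal form yields diagonal entries (1,1,1,1,1,1,1).

From H_k ≅ ker(∂_k) / im(∂_{k+1}) we obtain:

  H_0: rank C_0 − rank ∂_1 = 6 − 5 = 1, and the invariant factors of ∂_1 are all 1, so H_0 ≅ Z.
  H_1: rank ker ∂_1 − rank ∂_2 = (12 − 5) − 7 = 0, and the invariant factors of ∂_2 are all 1, so H_1 ≅ 0.
  H_2: rank ker ∂_2 − rank ∂_3 = (8 − 7) − 0 = 1, and there is no ∂_3, so H_2 ≅ Z.

As a check, the Euler characteristic is 6 − 12 + 8 = 2, which agrees with 1 − 0 + 1 = 2.

H_0 = Z,  H_1 = 0,  H_2 = Z.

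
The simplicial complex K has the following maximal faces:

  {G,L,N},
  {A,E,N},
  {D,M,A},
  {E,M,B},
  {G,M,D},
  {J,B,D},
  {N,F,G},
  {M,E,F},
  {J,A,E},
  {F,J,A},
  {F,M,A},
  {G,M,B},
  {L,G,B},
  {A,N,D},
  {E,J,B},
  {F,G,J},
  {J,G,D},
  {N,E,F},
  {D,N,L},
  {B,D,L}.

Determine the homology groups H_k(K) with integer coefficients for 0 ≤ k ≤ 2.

H_0 ≅ Z,  H_1 ≅ Z × Z/2,  H_2 = 0.

Fix the vertex order A < B < D < E < F < G < J < L < M < N and write every simplex with vertices in increasing order. Then dim K = 2 and the simplices of K are:

  0-simplices (10): A, B, D, E, F, G, J, L, M, N
  1-simplices (30): AD, AE, AF, AJ, AM, AN, BD, BE, BG, BJ, BL, BM, DG, DJ, DL, DM, DN, EF, EJ, EM, EN, FG, FJ, FM, FN, GJ, GL, GM, GN, LN
  2-simplices (20): ADM, ADN, AEJ, AEN, AFJ, AFM, BDJ, BDL, BEJ, BEM, BGL, BGM, DGJ, DGM, DLN, EFM, EFN, FGJ, FGN, GLN

giving chain groups C_0 ≅ Z^10, C_1 ≅ Z^30, C_2 ≅ Z^20.

∂_1: C_1 → C_0 sends each edge [p,q] (with p < q) to q − p. For instance
  ∂AM = M − A.
The resulting 10×30 matrix has rank 9, and its Smith normal form has invariant factors (1,1,1,1,1,1,1,1,1).

∂_2: C_2 → C_1 maps a triangle to the signed sum of its edges. For instance
  ∂DLN = LN − DN + DL,
  ∂BEM = EM − BM + BE.
This gives a 30×20 integer matrix of rank 20; reducing to Smith normal form yields diagonal entries (1,1,1,1,1,1,1,1,1,1,1,1,1,1,1,1,1,1,1,2).

Now H_k = ker ∂_k / im ∂_{k+1}, so:

  H_0: rank C_0 − rank ∂_1 = 10 − 9 = 1, and the invariant factors of ∂_1 are all 1, so H_0 = Z.
  H_1: rank ker ∂_1 − rank ∂_2 = (30 − 9) − 20 = 1, and ∂_2 has invariant factor 2 > 1, so H_1 = Z × Z/2.
  H_2: rank ker ∂_2 − rank ∂_3 = (20 − 20) − 0 = 0, and there is no ∂_3, so H_2 = 0.

As a check, the Euler characteristic is 10 − 30 + 20 = 0, which agrees with 1 − 1 + 0 = 0.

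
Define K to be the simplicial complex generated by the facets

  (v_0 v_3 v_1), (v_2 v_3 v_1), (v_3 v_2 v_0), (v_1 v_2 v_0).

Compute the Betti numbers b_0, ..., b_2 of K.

Take the total order v_0 < v_1 < v_2 < v_3 on the vertex set. Then K (dimension 2) consists of the simplices:

  0-simplices (4): [v_0], [v_1], [v_2], [v_3]
  1-simplices (6): [v_0,v_1], [v_0,v_2], [v_0,v_3], [v_1,v_2], [v_1,v_3], [v_2,v_3]
  2-simplices (4): [v_0,v_1,v_2], [v_0,v_1,v_3], [v_0,v_2,v_3], [v_1,v_2,v_3]

giving chain groups C_0 ≅ Z^4, C_1 ≅ Z^6, C_2 ≅ Z^4.

∂_1: C_1 → C_0 maps an edge to its endpoints' difference, ∂[p,q] = q − p.
The resulting 4×6 matrix has rank 3, and its Smith normal form has invariant factors (1,1,1).

The boundary map ∂_2: C_2 → C_1 maps a triangle to the signed sum of its edges. For instance
  ∂[v_0,v_2,v_3] = [v_2,v_3] − [v_0,v_3] + [v_0,v_2],
  ∂[v_0,v_1,v_3] = [v_1,v_3] − [v_0,v_3] + [v_0,v_1].
The 6×4 boundary matrix has rank 3 and Smith normal form diag(1,1,1).

Now H_k = ker ∂_k / im ∂_{k+1}, so:

  H_0: rank C_0 − rank ∂_1 = 4 − 3 = 1, and the invariant factors of ∂_1 are all 1, so H_0 = Z.
  H_1: rank ker ∂_1 − rank ∂_2 = (6 − 3) − 3 = 0, and the invariant factors of ∂_2 are all 1, so H_1 = 0.
  H_2: rank ker ∂_2 − rank ∂_3 = (4 − 3) − 0 = 1, and there is no ∂_3, so H_2 = Z.

(K is a triangulation of the 2-sphere S^2.)

Hence the Betti numbers are b_0 = 1, b_1 = 0, b_2 = 1.

b_0 = 1, b_1 = 0, b_2 = 1.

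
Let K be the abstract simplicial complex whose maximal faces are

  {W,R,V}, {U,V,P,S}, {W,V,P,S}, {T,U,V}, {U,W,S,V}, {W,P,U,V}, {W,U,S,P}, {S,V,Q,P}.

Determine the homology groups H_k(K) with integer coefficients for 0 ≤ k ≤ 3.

Fix the vertex order P < Q < R < S < T < U < V < W and write every simplex with vertices in increasing order. Then dim K = 3 and the simplices of K are:

  0-simplices (8): P, Q, R, S, T, U, V, W
  1-simplices (17): PQ, PS, PU, PV, PW, QS, QV, RV, RW, SU, SV, SW, TU, TV, UV, UW, VW
  2-simplices (15): PQS, PQV, PSU, PSV, PSW, PUV, PUW, PVW, QSV, RVW, SUV, SUW, SVW, TUV, UVW
  3-simplices (6): PQSV, PSUV, PSUW, PSVW, PUVW, SUVW

Hence C_0 ≅ Z^8, C_1 ≅ Z^17, C_2 ≅ Z^15, C_3 ≅ Z^6.

The boundary map ∂_1: C_1 → C_0 maps an edge to its endpoints' difference, ∂[p,q] = q − p. For instance
  ∂VW = W − V.
The 8×17 boundary matrix has rank 7 and Smith normal form diag(1,1,1,1,1,1,1).

∂_2: C_2 → C_1 sends each 2-simplex [p,q,r] to [q,r] − [p,r] + [p,q]. For instance
  ∂SUV = UV − SV + SU,
  ∂TUV = UV − TV + TU.
As a 17×15 matrix over Z this has rank 10, with invariant factors (1,1,1,1,1,1,1,1,1,1).

∂_3: C_3 → C_2 sends each 3-simplex σ to the alternating sum Σ_i (−1)^i (σ with its i-th vertex removed). For instance
  ∂PUVW = UVW − PVW + PUW − PUV,
  ∂PSVW = SVW − PVW + PSW − PSV.
The resulting 15×6 matrix has rank 5, and its Smith normal form has invariant factors (1,1,1,1,1).

Reading off H_k = ker ∂_k / im ∂_{k+1}:

  H_0: rank C_0 − rank ∂_1 = 8 − 7 = 1, and the invariant factors of ∂_1 are all 1, so H_0 = Z.
  H_1: rank ker ∂_1 − rank ∂_2 = (17 − 7) − 10 = 0, and the invariant factors of ∂_2 are all 1, so H_1 = 0.
  H_2: rank ker ∂_2 − rank ∂_3 = (15 − 10) − 5 = 0, and the invariant factors of ∂_3 are all 1, so H_2 = 0.
  H_3: rank ker ∂_3 − rank ∂_4 = (6 − 5) − 0 = 1, and there is no ∂_4, so H_3 = Z.

H_0 = Z,  H_1 = 0,  H_2 = 0,  H_3 = Z.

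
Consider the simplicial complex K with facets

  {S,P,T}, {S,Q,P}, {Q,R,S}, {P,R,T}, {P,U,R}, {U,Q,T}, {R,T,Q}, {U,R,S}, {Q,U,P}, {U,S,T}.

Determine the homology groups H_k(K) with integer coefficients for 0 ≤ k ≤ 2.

Order the vertices as P < Q < R < S < T < U. Listing each simplex with vertices in this order, K has dimension 2 with simplices:

  0-simplices (6): P, Q, R, S, T, U
  1-simplices (15): PQ, PR, PS, PT, PU, QR, QS, QT, QU, RS, RT, RU, ST, SU, TU
  2-simplices (10): PQS, PQU, PRT, PRU, PST, QRS, QRT, QTU, RSU, STU

so the chain groups are C_0 ≅ Z^6, C_1 ≅ Z^15, C_2 ≅ Z^10.

The boundary map ∂_1: C_1 → C_0 sends each edge [p,q] (with p < q) to q − p. For instance
  ∂QR = R − Q.
The 6×15 boundary matrix has rank 5 and Smith normal form diag(1,1,1,1,1).

∂_2: C_2 → C_1 maps a triangle to the signed sum of its edges. For instance
  ∂PST = ST − PT + PS,
  ∂PQS = QS − PS + PQ.
As a 15×10 matrix over Z this has rank 10, with invariant factors (1,1,1,1,1,1,1,1,1,2).

From H_k ≅ ker(∂_k) / im(∂_{k+1}) we obtain:

  H_0: rank C_0 − rank ∂_1 = 6 − 5 = 1, and the invariant factors of ∂_1 are all 1, so H_0 ≅ Z.
  H_1: rank ker ∂_1 − rank ∂_2 = (15 − 5) − 10 = 0, and ∂_2 has invariant factor 2 > 1, so H_1 ≅ Z_2.
  H_2: rank ker ∂_2 − rank ∂_3 = (10 − 10) − 0 = 0, and there is no ∂_3, so H_2 ≅ 0.

As a check, the Euler characteristic is 6 − 15 + 10 = 1, which agrees with 1 − 0 + 0 = 1.

H_0 = Z,  H_1 = Z_2,  H_2 = 0.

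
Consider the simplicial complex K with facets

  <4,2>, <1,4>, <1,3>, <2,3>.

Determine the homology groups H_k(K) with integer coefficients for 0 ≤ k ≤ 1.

H_0 ≅ Z,  H_1 ≅ Z.

Order the vertices as 1 < 2 < 3 < 4. Listing each simplex with vertices in this order, K has dimension 1 with simplices:

  0-simplices (4): [1], [2], [3], [4]
  1-simplices (4): [1,3], [1,4], [2,3], [2,4]

so the chain groups are C_0 ≅ Z^4, C_1 ≅ Z^4.

Boundary ∂_1: C_1 → C_0 sends each edge [p,q] (with p < q) to q − p. For instance
  ∂[2,3] = [3] − [2].
As a 4×4 matrix over Z this has rank 3, with invariant factors (1,1,1).

From H_k ≅ ker(∂_k) / im(∂_{k+1}) we obtain:

  H_0: rank C_0 − rank ∂_1 = 4 − 3 = 1, and the invariant factors of ∂_1 are all 1, so H_0 ≅ Z.
  H_1: rank ker ∂_1 − rank ∂_2 = (4 − 3) − 0 = 1, and there is no ∂_2, so H_1 ≅ Z.

(K is a triangulation of the circle S^1.)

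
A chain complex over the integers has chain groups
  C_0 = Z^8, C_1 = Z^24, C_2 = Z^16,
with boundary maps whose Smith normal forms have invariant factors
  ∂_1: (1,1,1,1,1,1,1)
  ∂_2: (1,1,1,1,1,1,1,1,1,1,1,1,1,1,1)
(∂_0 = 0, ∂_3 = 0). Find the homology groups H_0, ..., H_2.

H_0: b_0 = 8 − 0 − 7 = 1; torsion from ∂_1 factors > 1: none. So H_0 = Z.
H_1: b_1 = 24 − 7 − 15 = 2; torsion from ∂_2 factors > 1: none. So H_1 = Z^2.
H_2: b_2 = 16 − 15 − 0 = 1; torsion from ∂_3 factors > 1: none. So H_2 = Z.

H_0 = Z,  H_1 = Z^2,  H_2 = Z.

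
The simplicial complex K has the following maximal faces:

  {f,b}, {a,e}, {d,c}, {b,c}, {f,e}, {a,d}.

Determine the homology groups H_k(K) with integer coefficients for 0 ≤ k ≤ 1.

H_0 = Z,  H_1 = Z.

Fix the vertex order a < b < c < d < e < f and write every simplex with vertices in increasing order. Then dim K = 1 and the simplices of K are:

  0-simplices (6): a, b, c, d, e, f
  1-simplices (6): ad, ae, bc, bf, cd, ef

giving chain groups C_0 ≅ Z^6, C_1 ≅ Z^6.

The boundary map ∂_1: C_1 → C_0 sends each edge [p,q] (with p < q) to q − p. For instance
  ∂cd = d − c.
The 6×6 boundary matrix has rank 5 and Smith normal form diag(1,1,1,1,1).

Now H_k = ker ∂_k / im ∂_{k+1}, so:

  H_0: rank C_0 − rank ∂_1 = 6 − 5 = 1, and the invariant factors of ∂_1 are all 1, so H_0 = Z.
  H_1: rank ker ∂_1 − rank ∂_2 = (6 − 5) − 0 = 1, and there is no ∂_2, so H_1 = Z.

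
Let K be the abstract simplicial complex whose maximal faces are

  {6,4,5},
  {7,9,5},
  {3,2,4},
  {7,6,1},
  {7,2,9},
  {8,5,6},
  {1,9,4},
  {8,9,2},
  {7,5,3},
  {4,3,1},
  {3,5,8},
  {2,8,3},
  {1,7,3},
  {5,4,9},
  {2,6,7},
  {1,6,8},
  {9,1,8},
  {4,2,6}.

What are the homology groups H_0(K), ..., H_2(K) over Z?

H_0 = Z,  H_1 = Z^2,  H_2 = Z.

Fix the vertex order 1 < 2 < 3 < 4 < 5 < 6 < 7 < 8 < 9 and write every simplex with vertices in increasing order. Then dim K = 2 and the simplices of K are:

  0-simplices (9): [1], [2], [3], [4], [5], [6], [7], [8], [9]
  1-simplices (27): (27 of them)
  2-simplices (18): [1,3,4], [1,3,7], [1,4,9], [1,6,7], [1,6,8], [1,8,9], [2,3,4], [2,3,8], [2,4,6], [2,6,7], [2,7,9], [2,8,9], [3,5,7], [3,5,8], [4,5,6], [4,5,9], [5,6,8], [5,7,9]

giving chain groups C_0 ≅ Z^9, C_1 ≅ Z^27, C_2 ≅ Z^18.

Boundary ∂_1: C_1 → C_0 sends each edge [p,q] (with p < q) to q − p.
As a 9×27 matrix over Z this has rank 8, with invariant factors (1,1,1,1,1,1,1,1).

Boundary ∂_2: C_2 → C_1 maps a triangle to the signed sum of its edges. For instance
  ∂[3,5,8] = [5,8] − [3,8] + [3,5],
  ∂[5,6,8] = [6,8] − [5,8] + [5,6].
This gives a 27×18 integer matrix of rank 17; reducing to Smith normal form yields diagonal entries (1,1,1,1,1,1,1,1,1,1,1,1,1,1,1,1,1).

Reading off H_k = ker ∂_k / im ∂_{k+1}:

  H_0: rank C_0 − rank ∂_1 = 9 − 8 = 1, and the invariant factors of ∂_1 are all 1, so H_0 ≅ Z.
  H_1: rank ker ∂_1 − rank ∂_2 = (27 − 8) − 17 = 2, and the invariant factors of ∂_2 are all 1, so H_1 ≅ Z^2.
  H_2: rank ker ∂_2 − rank ∂_3 = (18 − 17) − 0 = 1, and there is no ∂_3, so H_2 ≅ Z.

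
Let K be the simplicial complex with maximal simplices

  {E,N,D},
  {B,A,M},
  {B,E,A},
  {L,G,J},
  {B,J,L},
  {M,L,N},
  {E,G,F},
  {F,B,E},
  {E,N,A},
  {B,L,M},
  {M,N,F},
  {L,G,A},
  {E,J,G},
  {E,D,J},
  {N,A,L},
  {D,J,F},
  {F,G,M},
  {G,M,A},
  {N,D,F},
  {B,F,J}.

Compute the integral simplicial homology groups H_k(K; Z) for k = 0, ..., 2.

K has 10 vertices, 30 edges, 20 triangles.
rank ∂_0 = 0, rank ∂_1 = 9 ⇒ b_0 = 10 − 0 − 9 = 1; all invariant factors of ∂_1 are 1 so no torsion. So H_0 ≅ Z.
rank ∂_1 = 9, rank ∂_2 = 20 ⇒ b_1 = 30 − 9 − 20 = 1; ∂_2 has invariant factor(s) [2] giving torsion. So H_1 ≅ Z ⊕ Z_2.
rank ∂_2 = 20, rank ∂_3 = 0 ⇒ b_2 = 20 − 20 − 0 = 0. So H_2 ≅ 0.

H_0 ≅ Z,  H_1 ≅ Z ⊕ Z_2,  H_2 = 0.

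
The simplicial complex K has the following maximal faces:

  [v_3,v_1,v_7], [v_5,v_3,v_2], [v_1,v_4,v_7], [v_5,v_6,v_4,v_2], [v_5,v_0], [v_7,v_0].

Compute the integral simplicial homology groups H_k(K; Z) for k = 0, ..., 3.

H_0 = Z,  H_1 = Z^2,  H_2 = 0,  H_3 = 0.

Order the vertices as v_0 < v_1 < v_2 < v_3 < v_4 < v_5 < v_6 < v_7. Listing each simplex with vertices in this order, K has dimension 3 with simplices:

  0-simplices (8): [v_0], [v_1], [v_2], [v_3], [v_4], [v_5], [v_6], [v_7]
  1-simplices (15): (15 of them)
  2-simplices (7): [v_1,v_3,v_7], [v_1,v_4,v_7], [v_2,v_3,v_5], [v_2,v_4,v_5], [v_2,v_4,v_6], [v_2,v_5,v_6], [v_4,v_5,v_6]
  3-simplices (1): [v_2,v_4,v_5,v_6]

Hence C_0 ≅ Z^8, C_1 ≅ Z^15, C_2 ≅ Z^7, C_3 ≅ Z^1.

The boundary map ∂_1: C_1 → C_0 maps an edge to its endpoints' difference, ∂[p,q] = q − p. For instance
  ∂[v_2,v_5] = [v_5] − [v_2].
The 8×15 boundary matrix has rank 7 and Smith normal form diag(1,1,1,1,1,1,1).

∂_2: C_2 → C_1 maps a triangle to the signed sum of its edges. For instance
  ∂[v_1,v_3,v_7] = [v_3,v_7] − [v_1,v_7] + [v_1,v_3],
  ∂[v_2,v_5,v_6] = [v_5,v_6] − [v_2,v_6] + [v_2,v_5].
This gives a 15×7 integer matrix of rank 6; reducing to Smith normal form yields diagonal entries (1,1,1,1,1,1).

∂_3: C_3 → C_2 sends each 3-simplex σ to the alternating sum Σ_i (−1)^i (σ with its i-th vertex removed). For instance
  ∂[v_2,v_4,v_5,v_6] = [v_4,v_5,v_6] − [v_2,v_5,v_6] + [v_2,v_4,v_6] − [v_2,v_4,v_5].
As a 7×1 matrix over Z this has rank 1, with invariant factors (1).

Computing H_k = (kernel of ∂_k) / (image of ∂_{k+1}):

  H_0: rank C_0 − rank ∂_1 = 8 − 7 = 1, and the invariant factors of ∂_1 are all 1, so H_0 ≅ Z.
  H_1: rank ker ∂_1 − rank ∂_2 = (15 − 7) − 6 = 2, and the invariant factors of ∂_2 are all 1, so H_1 ≅ Z^2.
  H_2: rank ker ∂_2 − rank ∂_3 = (7 − 6) − 1 = 0, and the invariant factors of ∂_3 are all 1, so H_2 ≅ 0.
  H_3: rank ker ∂_3 − rank ∂_4 = (1 − 1) − 0 = 0, and there is no ∂_4, so H_3 ≅ 0.

As a check, the Euler characteristic is 8 − 15 + 7 − 1 = -1, which agrees with 1 − 2 + 0 − 0 = -1.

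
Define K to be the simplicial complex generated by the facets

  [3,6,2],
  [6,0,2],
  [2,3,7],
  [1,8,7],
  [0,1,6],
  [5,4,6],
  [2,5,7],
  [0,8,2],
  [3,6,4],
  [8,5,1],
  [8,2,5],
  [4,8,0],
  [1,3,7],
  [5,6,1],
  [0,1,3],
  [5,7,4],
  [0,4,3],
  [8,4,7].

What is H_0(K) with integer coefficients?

We work with the vertex ordering 0 < 1 < 2 < 3 < 4 < 5 < 6 < 7 < 8. The simplices of K, each written with vertices in increasing order, are:

  0-simplices (9): [0], [1], [2], [3], [4], [5], [6], [7], [8]
  1-simplices (27): (27 of them)
  2-simplices (18): [0,1,3], [0,1,6], [0,2,6], [0,2,8], [0,3,4], [0,4,8], [1,3,7], [1,5,6], [1,5,8], [1,7,8], [2,3,6], [2,3,7], [2,5,7], [2,5,8], [3,4,6], [4,5,6], [4,5,7], [4,7,8]

so the chain groups are C_0 ≅ Z^9, C_1 ≅ Z^27, C_2 ≅ Z^18.

∂_1: C_1 → C_0 is given by ∂[p,q] = [q] − [p].
This gives a 9×27 integer matrix of rank 8; reducing to Smith normal form yields diagonal entries (1,1,1,1,1,1,1,1).

Boundary ∂_2: C_2 → C_1 sends each 2-simplex [p,q,r] to [q,r] − [p,r] + [p,q]. For instance
  ∂[1,7,8] = [7,8] − [1,8] + [1,7],
  ∂[0,1,3] = [1,3] − [0,3] + [0,1].
The resulting 27×18 matrix has rank 18, and its Smith normal form has invariant factors (1,1,1,1,1,1,1,1,1,1,1,1,1,1,1,1,1,2).

From H_k ≅ ker(∂_k) / im(∂_{k+1}) we obtain:

  H_0: rank C_0 − rank ∂_1 = 9 − 8 = 1, and the invariant factors of ∂_1 are all 1, so H_0 = Z.

H_0 = Z.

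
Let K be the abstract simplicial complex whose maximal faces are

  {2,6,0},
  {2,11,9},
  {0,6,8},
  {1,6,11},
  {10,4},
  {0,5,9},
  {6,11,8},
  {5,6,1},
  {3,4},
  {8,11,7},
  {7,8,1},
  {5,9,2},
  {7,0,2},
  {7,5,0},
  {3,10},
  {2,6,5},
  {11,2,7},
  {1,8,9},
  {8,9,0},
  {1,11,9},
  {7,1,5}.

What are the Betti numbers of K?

b_0 = 2, b_1 = 2, b_2 = 0.

Order the vertices as 0 < 1 < 2 < 3 < 4 < 5 < 6 < 7 < 8 < 9 < 10 < 11. Listing each simplex with vertices in this order, K has dimension 2 with simplices:

  0-simplices (12): [0], [1], [2], [3], [4], [5], [6], [7], [8], [9], [10], [11]
  1-simplices (30): (30 of them)
  2-simplices (18): (18 of them)

Hence C_0 ≅ Z^12, C_1 ≅ Z^30, C_2 ≅ Z^18.

The boundary map ∂_1: C_1 → C_0 is given by ∂[p,q] = [q] − [p].
As a 12×30 matrix over Z this has rank 10, with invariant factors (1,1,1,1,1,1,1,1,1,1).

Boundary ∂_2: C_2 → C_1 sends each 2-simplex [p,q,r] to [q,r] − [p,r] + [p,q]. For instance
  ∂[1,6,11] = [6,11] − [1,11] + [1,6],
  ∂[6,8,11] = [8,11] − [6,11] + [6,8].
This gives a 30×18 integer matrix of rank 18; reducing to Smith normal form yields diagonal entries (1,1,1,1,1,1,1,1,1,1,1,1,1,1,1,1,1,2).

Now H_k = ker ∂_k / im ∂_{k+1}, so:

  H_0: rank C_0 − rank ∂_1 = 12 − 10 = 2, and the invariant factors of ∂_1 are all 1, so H_0 = Z^2.
  H_1: rank ker ∂_1 − rank ∂_2 = (30 − 10) − 18 = 2, and ∂_2 has invariant factor 2 > 1, so H_1 = Z^2 ⊕ Z_2.
  H_2: rank ker ∂_2 − rank ∂_3 = (18 − 18) − 0 = 0, and there is no ∂_3, so H_2 = 0.

(K is a triangulation of the disjoint union of the Klein bottle and the circle S^1.)

Hence the Betti numbers are b_0 = 2, b_1 = 2, b_2 = 0.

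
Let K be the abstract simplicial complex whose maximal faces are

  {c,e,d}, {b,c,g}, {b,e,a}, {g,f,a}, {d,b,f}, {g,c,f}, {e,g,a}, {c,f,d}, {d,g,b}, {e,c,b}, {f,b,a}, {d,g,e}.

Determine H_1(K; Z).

H_1 = Z/2Z.

We work with the vertex ordering a < b < c < d < e < f < g. The simplices of K, each written with vertices in increasing order, are:

  0-simplices (7): a, b, c, d, e, f, g
  1-simplices (18): ab, ae, af, ag, bc, bd, be, bf, bg, cd, ce, cf, cg, de, df, dg, eg, fg
  2-simplices (12): abe, abf, aeg, afg, bce, bcg, bdf, bdg, cde, cdf, cfg, deg

so the chain groups are C_0 ≅ Z^7, C_1 ≅ Z^18, C_2 ≅ Z^12.

∂_1: C_1 → C_0 sends each edge [p,q] (with p < q) to q − p.
This gives a 7×18 integer matrix of rank 6; reducing to Smith normal form yields diagonal entries (1,1,1,1,1,1).

Boundary ∂_2: C_2 → C_1 acts by ∂[p,q,r] = [q,r] − [p,r] + [p,q]. For instance
  ∂deg = eg − dg + de,
  ∂abe = be − ae + ab.
This gives a 18×12 integer matrix of rank 12; reducing to Smith normal form yields diagonal entries (1,1,1,1,1,1,1,1,1,1,1,2).

Computing H_k = (kernel of ∂_k) / (image of ∂_{k+1}):

  H_1: rank ker ∂_1 − rank ∂_2 = (18 − 6) − 12 = 0, and ∂_2 has invariant factor 2 > 1, so H_1 = Z/2Z.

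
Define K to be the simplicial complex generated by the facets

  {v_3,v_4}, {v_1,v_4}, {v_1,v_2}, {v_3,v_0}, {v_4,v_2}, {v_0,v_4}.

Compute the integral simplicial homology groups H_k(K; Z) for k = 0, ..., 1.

H_0 = Z,  H_1 = Z^2.

Take the total order v_0 < v_1 < v_2 < v_3 < v_4 on the vertex set. Then K (dimension 1) consists of the simplices:

  0-simplices (5): [v_0], [v_1], [v_2], [v_3], [v_4]
  1-simplices (6): [v_0,v_3], [v_0,v_4], [v_1,v_2], [v_1,v_4], [v_2,v_4], [v_3,v_4]

so the chain groups are C_0 ≅ Z^5, C_1 ≅ Z^6.

∂_1: C_1 → C_0 maps an edge to its endpoints' difference, ∂[p,q] = q − p. For instance
  ∂[v_1,v_4] = [v_4] − [v_1].
The resulting 5×6 matrix has rank 4, and its Smith normal form has invariant factors (1,1,1,1).

Reading off H_k = ker ∂_k / im ∂_{k+1}:

  H_0: rank C_0 − rank ∂_1 = 5 − 4 = 1, and the invariant factors of ∂_1 are all 1, so H_0 = Z.
  H_1: rank ker ∂_1 − rank ∂_2 = (6 − 4) − 0 = 2, and there is no ∂_2, so H_1 = Z^2.

As a check, the Euler characteristic is 5 − 6 = -1, which agrees with 1 − 2 = -1.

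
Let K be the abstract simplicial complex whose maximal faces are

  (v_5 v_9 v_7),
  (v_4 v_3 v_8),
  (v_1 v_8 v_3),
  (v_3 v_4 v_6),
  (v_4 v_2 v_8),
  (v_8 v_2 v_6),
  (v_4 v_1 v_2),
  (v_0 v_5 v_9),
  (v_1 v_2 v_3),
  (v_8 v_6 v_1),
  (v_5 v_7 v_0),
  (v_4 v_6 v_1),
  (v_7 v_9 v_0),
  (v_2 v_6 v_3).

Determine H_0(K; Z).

H_0 = Z^2.

Fix the vertex order v_0 < v_1 < v_2 < v_3 < v_4 < v_5 < v_6 < v_7 < v_8 < v_9 and write every simplex with vertices in increasing order. Then dim K = 2 and the simplices of K are:

  0-simplices (10): [v_0], [v_1], [v_2], [v_3], [v_4], [v_5], [v_6], [v_7], [v_8], [v_9]
  1-simplices (21): (21 of them)
  2-simplices (14): (14 of them)

Hence C_0 ≅ Z^10, C_1 ≅ Z^21, C_2 ≅ Z^14.

Boundary ∂_1: C_1 → C_0 sends each edge [p,q] (with p < q) to q − p. For instance
  ∂[v_3,v_4] = [v_4] − [v_3].
This gives a 10×21 integer matrix of rank 8; reducing to Smith normal form yields diagonal entries (1,1,1,1,1,1,1,1).

The boundary map ∂_2: C_2 → C_1 acts by ∂[p,q,r] = [q,r] − [p,r] + [p,q]. For instance
  ∂[v_1,v_4,v_6] = [v_4,v_6] − [v_1,v_6] + [v_1,v_4],
  ∂[v_3,v_4,v_6] = [v_4,v_6] − [v_3,v_6] + [v_3,v_4].
The resulting 21×14 matrix has rank 13, and its Smith normal form has invariant factors (1,1,1,1,1,1,1,1,1,1,1,1,2).

From H_k ≅ ker(∂_k) / im(∂_{k+1}) we obtain:

  H_0: rank C_0 − rank ∂_1 = 10 − 8 = 2, and the invariant factors of ∂_1 are all 1, so H_0 = Z^2.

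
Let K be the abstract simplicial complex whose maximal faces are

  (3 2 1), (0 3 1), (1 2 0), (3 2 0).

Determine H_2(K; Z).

We work with the vertex ordering 0 < 1 < 2 < 3. The simplices of K, each written with vertices in increasing order, are:

  0-simplices (4): [0], [1], [2], [3]
  1-simplices (6): [0,1], [0,2], [0,3], [1,2], [1,3], [2,3]
  2-simplices (4): [0,1,2], [0,1,3], [0,2,3], [1,2,3]

Hence C_0 ≅ Z^4, C_1 ≅ Z^6, C_2 ≅ Z^4.

∂_1: C_1 → C_0 is given by ∂[p,q] = [q] − [p]. For instance
  ∂[1,2] = [2] − [1].
The 4×6 boundary matrix has rank 3 and Smith normal form diag(1,1,1).

The boundary map ∂_2: C_2 → C_1 sends each 2-simplex [p,q,r] to [q,r] − [p,r] + [p,q]. For instance
  ∂[0,1,3] = [1,3] − [0,3] + [0,1],
  ∂[1,2,3] = [2,3] − [1,3] + [1,2].
The resulting 6×4 matrix has rank 3, and its Smith normal form has invariant factors (1,1,1).

Computing H_k = (kernel of ∂_k) / (image of ∂_{k+1}):

  H_2: rank ker ∂_2 − rank ∂_3 = (4 − 3) − 0 = 1, and there is no ∂_3, so H_2 = Z.

(K is a triangulation of the 2-sphere S^2.)

H_2 ≅ Z.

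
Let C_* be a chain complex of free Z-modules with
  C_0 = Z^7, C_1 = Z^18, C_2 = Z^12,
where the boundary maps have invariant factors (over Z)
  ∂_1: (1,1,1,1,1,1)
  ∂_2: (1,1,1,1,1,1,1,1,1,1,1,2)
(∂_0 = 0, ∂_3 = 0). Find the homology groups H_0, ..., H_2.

H_0 = Z,  H_1 = Z/2,  H_2 = 0.

H_0: b_0 = 7 − 0 − 6 = 1; torsion from ∂_1 factors > 1: none. So H_0 = Z.
H_1: b_1 = 18 − 6 − 12 = 0; torsion from ∂_2 factors > 1: [2]. So H_1 = Z/2.
H_2: b_2 = 12 − 12 − 0 = 0; torsion from ∂_3 factors > 1: none. So H_2 = 0.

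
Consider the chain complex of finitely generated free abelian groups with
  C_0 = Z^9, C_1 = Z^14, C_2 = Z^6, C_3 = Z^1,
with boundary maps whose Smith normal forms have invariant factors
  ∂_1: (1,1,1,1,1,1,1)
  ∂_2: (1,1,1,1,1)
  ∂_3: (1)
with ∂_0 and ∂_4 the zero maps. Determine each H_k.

H_0 = Z^2,  H_1 = Z^2,  H_2 = 0,  H_3 = 0.

H_0: b_0 = 9 − 0 − 7 = 2; torsion from ∂_1 factors > 1: none. So H_0 = Z^2.
H_1: b_1 = 14 − 7 − 5 = 2; torsion from ∂_2 factors > 1: none. So H_1 = Z^2.
H_2: b_2 = 6 − 5 − 1 = 0; torsion from ∂_3 factors > 1: none. So H_2 = 0.
H_3: b_3 = 1 − 1 − 0 = 0; torsion from ∂_4 factors > 1: none. So H_3 = 0.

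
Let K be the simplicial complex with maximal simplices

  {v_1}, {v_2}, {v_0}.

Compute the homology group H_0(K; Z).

Fix the vertex order v_0 < v_1 < v_2 and write every simplex with vertices in increasing order. Then dim K = 0 and the simplices of K are:

  0-simplices (3): [v_0], [v_1], [v_2]

so the chain groups are C_0 ≅ Z^3.

Computing H_k = (kernel of ∂_k) / (image of ∂_{k+1}):

  H_0: rank C_0 − rank ∂_1 = 3 − 0 = 3, and there is no ∂_1, so H_0 = Z^3.

(K is a triangulation of a set of 3 points.)

H_0 = Z^3.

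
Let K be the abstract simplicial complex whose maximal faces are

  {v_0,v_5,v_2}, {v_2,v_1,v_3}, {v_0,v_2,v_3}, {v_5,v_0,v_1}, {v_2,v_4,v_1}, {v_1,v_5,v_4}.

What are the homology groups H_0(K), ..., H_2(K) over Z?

Order the vertices as v_0 < v_1 < v_2 < v_3 < v_4 < v_5. Listing each simplex with vertices in this order, K has dimension 2 with simplices:

  0-simplices (6): [v_0], [v_1], [v_2], [v_3], [v_4], [v_5]
  1-simplices (12): [v_0,v_1], [v_0,v_2], [v_0,v_3], [v_0,v_5], [v_1,v_2], [v_1,v_3], [v_1,v_4], [v_1,v_5], [v_2,v_3], [v_2,v_4], [v_2,v_5], [v_4,v_5]
  2-simplices (6): [v_0,v_1,v_5], [v_0,v_2,v_3], [v_0,v_2,v_5], [v_1,v_2,v_3], [v_1,v_2,v_4], [v_1,v_4,v_5]

giving chain groups C_0 ≅ Z^6, C_1 ≅ Z^12, C_2 ≅ Z^6.

The boundary map ∂_1: C_1 → C_0 maps an edge to its endpoints' difference, ∂[p,q] = q − p.
The resulting 6×12 matrix has rank 5, and its Smith normal form has invariant factors (1,1,1,1,1).

The boundary map ∂_2: C_2 → C_1 acts by ∂[p,q,r] = [q,r] − [p,r] + [p,q]. For instance
  ∂[v_0,v_2,v_3] = [v_2,v_3] − [v_0,v_3] + [v_0,v_2],
  ∂[v_0,v_1,v_5] = [v_1,v_5] − [v_0,v_5] + [v_0,v_1].
This gives a 12×6 integer matrix of rank 6; reducing to Smith normal form yields diagonal entries (1,1,1,1,1,1).

Reading off H_k = ker ∂_k / im ∂_{k+1}:

  H_0: rank C_0 − rank ∂_1 = 6 − 5 = 1, and the invariant factors of ∂_1 are all 1, so H_0 = Z.
  H_1: rank ker ∂_1 − rank ∂_2 = (12 − 5) − 6 = 1, and the invariant factors of ∂_2 are all 1, so H_1 = Z.
  H_2: rank ker ∂_2 − rank ∂_3 = (6 − 6) − 0 = 0, and there is no ∂_3, so H_2 = 0.

As a check, the Euler characteristic is 6 − 12 + 6 = 0, which agrees with 1 − 1 + 0 = 0.

H_0 = Z,  H_1 = Z,  H_2 = 0.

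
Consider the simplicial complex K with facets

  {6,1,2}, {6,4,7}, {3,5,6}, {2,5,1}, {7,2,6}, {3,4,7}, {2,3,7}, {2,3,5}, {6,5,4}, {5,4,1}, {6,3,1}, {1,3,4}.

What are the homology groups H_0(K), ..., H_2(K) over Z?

H_0 ≅ Z,  H_1 ≅ Z/2Z,  H_2 = 0.

Fix the vertex order 1 < 2 < 3 < 4 < 5 < 6 < 7 and write every simplex with vertices in increasing order. Then dim K = 2 and the simplices of K are:

  0-simplices (7): [1], [2], [3], [4], [5], [6], [7]
  1-simplices (18): [1,2], [1,3], [1,4], [1,5], [1,6], [2,3], [2,5], [2,6], [2,7], [3,4], [3,5], [3,6], [3,7], [4,5], [4,6], [4,7], [5,6], [6,7]
  2-simplices (12): [1,2,5], [1,2,6], [1,3,4], [1,3,6], [1,4,5], [2,3,5], [2,3,7], [2,6,7], [3,4,7], [3,5,6], [4,5,6], [4,6,7]

so the chain groups are C_0 ≅ Z^7, C_1 ≅ Z^18, C_2 ≅ Z^12.

∂_1: C_1 → C_0 is given by ∂[p,q] = [q] − [p].
The resulting 7×18 matrix has rank 6, and its Smith normal form has invariant factors (1,1,1,1,1,1).

∂_2: C_2 → C_1 maps a triangle to the signed sum of its edges. For instance
  ∂[2,3,7] = [3,7] − [2,7] + [2,3],
  ∂[4,6,7] = [6,7] − [4,7] + [4,6].
The resulting 18×12 matrix has rank 12, and its Smith normal form has invariant factors (1,1,1,1,1,1,1,1,1,1,1,2).

Reading off H_k = ker ∂_k / im ∂_{k+1}:

  H_0: rank C_0 − rank ∂_1 = 7 − 6 = 1, and the invariant factors of ∂_1 are all 1, so H_0 ≅ Z.
  H_1: rank ker ∂_1 − rank ∂_2 = (18 − 6) − 12 = 0, and ∂_2 has invariant factor 2 > 1, so H_1 ≅ Z/2Z.
  H_2: rank ker ∂_2 − rank ∂_3 = (12 − 12) − 0 = 0, and there is no ∂_3, so H_2 ≅ 0.

(K is a triangulation of the real projective plane RP^2.)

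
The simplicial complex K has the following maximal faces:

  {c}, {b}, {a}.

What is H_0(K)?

Take the total order a < b < c on the vertex set. Then K (dimension 0) consists of the simplices:

  0-simplices (3): a, b, c

so the chain groups are C_0 ≅ Z^3.

Now H_k = ker ∂_k / im ∂_{k+1}, so:

  H_0: rank C_0 − rank ∂_1 = 3 − 0 = 3, and there is no ∂_1, so H_0 = Z^3.

(K is a triangulation of a set of 3 points.)

H_0 = Z^3.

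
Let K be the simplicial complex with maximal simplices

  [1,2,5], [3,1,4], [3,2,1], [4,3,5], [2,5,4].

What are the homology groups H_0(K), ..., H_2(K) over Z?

Fix the vertex order 1 < 2 < 3 < 4 < 5 and write every simplex with vertices in increasing order. Then dim K = 2 and the simplices of K are:

  0-simplices (5): [1], [2], [3], [4], [5]
  1-simplices (10): [1,2], [1,3], [1,4], [1,5], [2,3], [2,4], [2,5], [3,4], [3,5], [4,5]
  2-simplices (5): [1,2,3], [1,2,5], [1,3,4], [2,4,5], [3,4,5]

Hence C_0 ≅ Z^5, C_1 ≅ Z^10, C_2 ≅ Z^5.

Boundary ∂_1: C_1 → C_0 sends each edge [p,q] (with p < q) to q − p.
The 5×10 boundary matrix has rank 4 and Smith normal form diag(1,1,1,1).

Boundary ∂_2: C_2 → C_1 maps a triangle to the signed sum of its edges. For instance
  ∂[2,4,5] = [4,5] − [2,5] + [2,4],
  ∂[1,2,3] = [2,3] − [1,3] + [1,2].
As a 10×5 matrix over Z this has rank 5, with invariant factors (1,1,1,1,1).

From H_k ≅ ker(∂_k) / im(∂_{k+1}) we obtain:

  H_0: rank C_0 − rank ∂_1 = 5 − 4 = 1, and the invariant factors of ∂_1 are all 1, so H_0 = Z.
  H_1: rank ker ∂_1 − rank ∂_2 = (10 − 4) − 5 = 1, and the invariant factors of ∂_2 are all 1, so H_1 = Z.
  H_2: rank ker ∂_2 − rank ∂_3 = (5 − 5) − 0 = 0, and there is no ∂_3, so H_2 = 0.

(K is a triangulation of the Möbius band.)

H_0 = Z,  H_1 = Z,  H_2 = 0.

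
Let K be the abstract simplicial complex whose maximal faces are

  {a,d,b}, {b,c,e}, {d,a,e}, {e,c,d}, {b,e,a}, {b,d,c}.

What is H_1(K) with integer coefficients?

H_1 = 0.

Order the vertices as a < b < c < d < e. Listing each simplex with vertices in this order, K has dimension 2 with simplices:

  0-simplices (5): a, b, c, d, e
  1-simplices (9): ab, ad, ae, bc, bd, be, cd, ce, de
  2-simplices (6): abd, abe, ade, bcd, bce, cde

Hence C_0 ≅ Z^5, C_1 ≅ Z^9, C_2 ≅ Z^6.

∂_1: C_1 → C_0 sends each edge [p,q] (with p < q) to q − p.
The resulting 5×9 matrix has rank 4, and its Smith normal form has invariant factors (1,1,1,1).

Boundary ∂_2: C_2 → C_1 sends each 2-simplex [p,q,r] to [q,r] − [p,r] + [p,q]. For instance
  ∂abd = bd − ad + ab,
  ∂cde = de − ce + cd.
As a 9×6 matrix over Z this has rank 5, with invariant factors (1,1,1,1,1).

Reading off H_k = ker ∂_k / im ∂_{k+1}:

  H_1: rank ker ∂_1 − rank ∂_2 = (9 − 4) − 5 = 0, and the invariant factors of ∂_2 are all 1, so H_1 = 0.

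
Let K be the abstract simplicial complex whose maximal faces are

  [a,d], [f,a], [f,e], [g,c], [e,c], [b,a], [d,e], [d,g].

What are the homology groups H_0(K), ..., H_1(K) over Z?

We work with the vertex ordering a < b < c < d < e < f < g. The simplices of K, each written with vertices in increasing order, are:

  0-simplices (7): a, b, c, d, e, f, g
  1-simplices (8): ab, ad, af, ce, cg, de, dg, ef

so the chain groups are C_0 ≅ Z^7, C_1 ≅ Z^8.

Boundary ∂_1: C_1 → C_0 maps an edge to its endpoints' difference, ∂[p,q] = q − p. For instance
  ∂ce = e − c.
This gives a 7×8 integer matrix of rank 6; reducing to Smith normal form yields diagonal entries (1,1,1,1,1,1).

From H_k ≅ ker(∂_k) / im(∂_{k+1}) we obtain:

  H_0: rank C_0 − rank ∂_1 = 7 − 6 = 1, and the invariant factors of ∂_1 are all 1, so H_0 ≅ Z.
  H_1: rank ker ∂_1 − rank ∂_2 = (8 − 6) − 0 = 2, and there is no ∂_2, so H_1 ≅ Z^2.

As a check, the Euler characteristic is 7 − 8 = -1, which agrees with 1 − 2 = -1.

H_0 ≅ Z,  H_1 ≅ Z^2.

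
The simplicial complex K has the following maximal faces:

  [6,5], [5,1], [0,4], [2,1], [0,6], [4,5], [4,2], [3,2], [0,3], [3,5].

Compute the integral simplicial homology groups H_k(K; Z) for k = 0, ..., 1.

H_0 ≅ Z,  H_1 ≅ Z^4.

Fix the vertex order 0 < 1 < 2 < 3 < 4 < 5 < 6 and write every simplex with vertices in increasing order. Then dim K = 1 and the simplices of K are:

  0-simplices (7): [0], [1], [2], [3], [4], [5], [6]
  1-simplices (10): [0,3], [0,4], [0,6], [1,2], [1,5], [2,3], [2,4], [3,5], [4,5], [5,6]

Hence C_0 ≅ Z^7, C_1 ≅ Z^10.

Boundary ∂_1: C_1 → C_0 is given by ∂[p,q] = [q] − [p].
As a 7×10 matrix over Z this has rank 6, with invariant factors (1,1,1,1,1,1).

Now H_k = ker ∂_k / im ∂_{k+1}, so:

  H_0: rank C_0 − rank ∂_1 = 7 − 6 = 1, and the invariant factors of ∂_1 are all 1, so H_0 = Z.
  H_1: rank ker ∂_1 − rank ∂_2 = (10 − 6) − 0 = 4, and there is no ∂_2, so H_1 = Z^4.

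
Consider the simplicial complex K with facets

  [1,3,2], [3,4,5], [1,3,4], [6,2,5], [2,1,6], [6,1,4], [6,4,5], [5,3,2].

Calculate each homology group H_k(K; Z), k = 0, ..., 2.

H_0 ≅ Z,  H_1 = 0,  H_2 ≅ Z.

Order the vertices as 1 < 2 < 3 < 4 < 5 < 6. Listing each simplex with vertices in this order, K has dimension 2 with simplices:

  0-simplices (6): [1], [2], [3], [4], [5], [6]
  1-simplices (12): [1,2], [1,3], [1,4], [1,6], [2,3], [2,5], [2,6], [3,4], [3,5], [4,5], [4,6], [5,6]
  2-simplices (8): [1,2,3], [1,2,6], [1,3,4], [1,4,6], [2,3,5], [2,5,6], [3,4,5], [4,5,6]

so the chain groups are C_0 ≅ Z^6, C_1 ≅ Z^12, C_2 ≅ Z^8.

Boundary ∂_1: C_1 → C_0 maps an edge to its endpoints' difference, ∂[p,q] = q − p.
The 6×12 boundary matrix has rank 5 and Smith normal form diag(1,1,1,1,1).

The boundary map ∂_2: C_2 → C_1 acts by ∂[p,q,r] = [q,r] − [p,r] + [p,q]. For instance
  ∂[1,2,6] = [2,6] − [1,6] + [1,2],
  ∂[1,3,4] = [3,4] − [1,4] + [1,3].
The resulting 12×8 matrix has rank 7, and its Smith normal form has invariant factors (1,1,1,1,1,1,1).

Reading off H_k = ker ∂_k / im ∂_{k+1}:

  H_0: rank C_0 − rank ∂_1 = 6 − 5 = 1, and the invariant factors of ∂_1 are all 1, so H_0 ≅ Z.
  H_1: rank ker ∂_1 − rank ∂_2 = (12 − 5) − 7 = 0, and the invariant factors of ∂_2 are all 1, so H_1 ≅ 0.
  H_2: rank ker ∂_2 − rank ∂_3 = (8 − 7) − 0 = 1, and there is no ∂_3, so H_2 ≅ Z.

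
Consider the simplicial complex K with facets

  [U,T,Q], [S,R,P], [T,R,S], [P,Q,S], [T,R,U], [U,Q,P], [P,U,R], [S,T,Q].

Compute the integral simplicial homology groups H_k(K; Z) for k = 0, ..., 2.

K has 6 vertices, 12 edges, 8 triangles.
rank ∂_0 = 0, rank ∂_1 = 5 ⇒ b_0 = 6 − 0 − 5 = 1; all invariant factors of ∂_1 are 1 so no torsion. So H_0 = Z.
rank ∂_1 = 5, rank ∂_2 = 7 ⇒ b_1 = 12 − 5 − 7 = 0; all invariant factors of ∂_2 are 1 so no torsion. So H_1 = 0.
rank ∂_2 = 7, rank ∂_3 = 0 ⇒ b_2 = 8 − 7 − 0 = 1. So H_2 = Z.

H_0 ≅ Z,  H_1 = 0,  H_2 ≅ Z.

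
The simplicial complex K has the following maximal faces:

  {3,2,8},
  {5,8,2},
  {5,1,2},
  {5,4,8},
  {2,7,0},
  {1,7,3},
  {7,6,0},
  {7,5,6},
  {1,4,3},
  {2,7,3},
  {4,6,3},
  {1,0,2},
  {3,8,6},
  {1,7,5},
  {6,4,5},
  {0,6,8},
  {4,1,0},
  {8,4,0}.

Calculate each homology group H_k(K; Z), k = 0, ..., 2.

Take the total order 0 < 1 < 2 < 3 < 4 < 5 < 6 < 7 < 8 on the vertex set. Then K (dimension 2) consists of the simplices:

  0-simplices (9): [0], [1], [2], [3], [4], [5], [6], [7], [8]
  1-simplices (27): (27 of them)
  2-simplices (18): [0,1,2], [0,1,4], [0,2,7], [0,4,8], [0,6,7], [0,6,8], [1,2,5], [1,3,4], [1,3,7], [1,5,7], [2,3,7], [2,3,8], [2,5,8], [3,4,6], [3,6,8], [4,5,6], [4,5,8], [5,6,7]

giving chain groups C_0 ≅ Z^9, C_1 ≅ Z^27, C_2 ≅ Z^18.

The boundary map ∂_1: C_1 → C_0 sends each edge [p,q] (with p < q) to q − p.
The resulting 9×27 matrix has rank 8, and its Smith normal form has invariant factors (1,1,1,1,1,1,1,1).

∂_2: C_2 → C_1 maps a triangle to the signed sum of its edges. For instance
  ∂[4,5,8] = [5,8] − [4,8] + [4,5],
  ∂[4,5,6] = [5,6] − [4,6] + [4,5].
The 27×18 boundary matrix has rank 18 and Smith normal form diag(1,1,1,1,1,1,1,1,1,1,1,1,1,1,1,1,1,2).

Computing H_k = (kernel of ∂_k) / (image of ∂_{k+1}):

  H_0: rank C_0 − rank ∂_1 = 9 − 8 = 1, and the invariant factors of ∂_1 are all 1, so H_0 = Z.
  H_1: rank ker ∂_1 − rank ∂_2 = (27 − 8) − 18 = 1, and ∂_2 has invariant factor 2 > 1, so H_1 = Z ⊕ Z/2.
  H_2: rank ker ∂_2 − rank ∂_3 = (18 − 18) − 0 = 0, and there is no ∂_3, so H_2 = 0.

H_0 = Z,  H_1 = Z ⊕ Z/2,  H_2 = 0.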